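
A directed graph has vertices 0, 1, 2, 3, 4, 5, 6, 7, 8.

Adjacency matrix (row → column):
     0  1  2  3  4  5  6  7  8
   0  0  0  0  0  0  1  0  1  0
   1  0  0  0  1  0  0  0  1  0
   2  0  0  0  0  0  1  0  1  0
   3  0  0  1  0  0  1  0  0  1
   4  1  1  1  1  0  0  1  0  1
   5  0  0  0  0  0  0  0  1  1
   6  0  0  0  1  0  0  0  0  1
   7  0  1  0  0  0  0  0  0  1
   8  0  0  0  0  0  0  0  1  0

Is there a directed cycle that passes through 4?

4 lies on a cycle iff there is a path from 4 back to itself.
Exploring from 4, it never reaches itself; equivalently, its strongly connected component is a singleton.

No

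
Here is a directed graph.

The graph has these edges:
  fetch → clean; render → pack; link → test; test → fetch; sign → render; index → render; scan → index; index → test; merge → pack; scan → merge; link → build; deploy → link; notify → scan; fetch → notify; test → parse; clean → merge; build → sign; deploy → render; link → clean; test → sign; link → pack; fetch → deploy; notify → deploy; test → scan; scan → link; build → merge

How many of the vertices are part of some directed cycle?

7

A vertex is on a directed cycle iff it belongs to a strongly connected component of size ≥ 2 (or has a self-loop).
The vertices on cycles are {link, scan, test, fetch, index, deploy, notify} — 7 in total.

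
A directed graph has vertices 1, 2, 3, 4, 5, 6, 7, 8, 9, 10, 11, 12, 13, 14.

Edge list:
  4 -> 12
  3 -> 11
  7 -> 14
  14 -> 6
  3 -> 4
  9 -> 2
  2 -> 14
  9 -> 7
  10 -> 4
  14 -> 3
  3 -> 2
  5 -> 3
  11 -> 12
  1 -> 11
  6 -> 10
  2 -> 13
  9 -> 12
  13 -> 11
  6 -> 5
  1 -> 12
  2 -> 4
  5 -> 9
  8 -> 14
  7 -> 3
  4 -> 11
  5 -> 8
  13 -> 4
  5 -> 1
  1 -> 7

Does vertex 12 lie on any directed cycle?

No

12 lies on a cycle iff there is a path from 12 back to itself.
Exploring from 12, it never reaches itself; equivalently, its strongly connected component is a singleton.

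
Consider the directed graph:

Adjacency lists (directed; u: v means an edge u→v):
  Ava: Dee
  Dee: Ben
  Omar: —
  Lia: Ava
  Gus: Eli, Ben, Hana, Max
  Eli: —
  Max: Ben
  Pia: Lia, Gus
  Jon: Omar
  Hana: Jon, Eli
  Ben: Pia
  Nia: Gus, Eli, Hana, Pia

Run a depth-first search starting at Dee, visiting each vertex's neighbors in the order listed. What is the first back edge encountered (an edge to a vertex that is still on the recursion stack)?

Ava→Dee

DFS from Dee (visiting each vertex's neighbors in the order listed); mark gray on enter, black on exit:
Dee gray
  Ben gray
    Pia gray
      Lia gray
        Ava gray
          Ava→Dee: Dee is gray → back edge
First back edge: Ava → Dee.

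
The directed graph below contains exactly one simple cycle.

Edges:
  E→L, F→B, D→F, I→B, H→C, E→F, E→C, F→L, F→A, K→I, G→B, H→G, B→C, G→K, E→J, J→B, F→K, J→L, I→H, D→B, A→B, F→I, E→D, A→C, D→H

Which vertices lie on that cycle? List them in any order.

G, H, I, K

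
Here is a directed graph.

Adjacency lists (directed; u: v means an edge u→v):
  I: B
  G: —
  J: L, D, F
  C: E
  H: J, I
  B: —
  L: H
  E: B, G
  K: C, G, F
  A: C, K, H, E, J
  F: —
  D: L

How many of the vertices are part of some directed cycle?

A vertex is on a directed cycle iff it belongs to a strongly connected component of size ≥ 2 (or has a self-loop).
The vertices on cycles are {D, H, J, L} — 4 in total.

4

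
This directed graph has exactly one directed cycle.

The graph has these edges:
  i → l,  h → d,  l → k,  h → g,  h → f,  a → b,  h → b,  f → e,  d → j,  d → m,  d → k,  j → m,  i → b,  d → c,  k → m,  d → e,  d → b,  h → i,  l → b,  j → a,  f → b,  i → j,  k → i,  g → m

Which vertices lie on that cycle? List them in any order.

i, k, l

DFS with gray/black marking from i:
i gray
  j gray
    a gray
      b gray
      b black
    a black
    m gray
    m black
  j black
  i→b: b black — skip
  l gray
    k gray
      k→i: i is gray → back edge
Back edge closes the cycle i → l → k → i; its vertices are {i, k, l}.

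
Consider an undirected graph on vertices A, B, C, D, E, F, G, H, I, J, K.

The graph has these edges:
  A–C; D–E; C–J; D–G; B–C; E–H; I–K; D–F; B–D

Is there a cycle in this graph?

DFS, tracking each vertex's parent; an edge to a visited non-parent vertex closes a cycle.
Start from A:
visit A (parent –)
  visit C (parent A)
    C–A: parent, skip
    visit B (parent C)
      visit D (parent B)
        D–B: parent, skip
        visit G (parent D)
          G–D: parent, skip
        visit F (parent D)
          F–D: parent, skip
        visit E (parent D)
          E–D: parent, skip
          visit H (parent E)
            H–E: parent, skip
      B–C: parent, skip
    visit J (parent C)
      J–C: parent, skip
visit I (parent –)
  visit K (parent I)
    K–I: parent, skip
No non-parent visited neighbor found — the graph is a forest.

No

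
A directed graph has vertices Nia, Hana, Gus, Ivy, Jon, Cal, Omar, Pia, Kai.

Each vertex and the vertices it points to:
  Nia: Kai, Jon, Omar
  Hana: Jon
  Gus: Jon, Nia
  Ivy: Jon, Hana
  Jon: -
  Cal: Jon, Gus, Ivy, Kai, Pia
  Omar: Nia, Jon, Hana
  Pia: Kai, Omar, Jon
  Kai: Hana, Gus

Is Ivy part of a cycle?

Ivy lies on a cycle iff there is a path from Ivy back to itself.
Exploring from Ivy, it never reaches itself; equivalently, its strongly connected component is a singleton.

No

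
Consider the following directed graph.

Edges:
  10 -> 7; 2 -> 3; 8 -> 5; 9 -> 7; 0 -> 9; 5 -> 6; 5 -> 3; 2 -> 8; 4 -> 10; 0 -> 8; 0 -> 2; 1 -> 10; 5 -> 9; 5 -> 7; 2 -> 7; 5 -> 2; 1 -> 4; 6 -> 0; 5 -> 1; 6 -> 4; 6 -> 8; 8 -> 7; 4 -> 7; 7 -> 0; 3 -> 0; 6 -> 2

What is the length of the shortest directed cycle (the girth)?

3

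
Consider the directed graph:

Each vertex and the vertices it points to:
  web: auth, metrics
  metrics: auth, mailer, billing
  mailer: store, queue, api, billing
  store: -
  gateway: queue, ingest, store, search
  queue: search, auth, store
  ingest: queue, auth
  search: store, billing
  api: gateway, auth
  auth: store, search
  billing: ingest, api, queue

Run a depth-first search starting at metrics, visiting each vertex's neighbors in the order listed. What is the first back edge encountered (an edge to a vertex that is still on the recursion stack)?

queue→search

DFS from metrics (visiting each vertex's neighbors in the order listed); mark gray on enter, black on exit:
metrics gray
  auth gray
    store gray
    store black
    search gray
      search→store: store black — skip
      billing gray
        ingest gray
          queue gray
            queue→search: search is gray → back edge
First back edge: queue → search.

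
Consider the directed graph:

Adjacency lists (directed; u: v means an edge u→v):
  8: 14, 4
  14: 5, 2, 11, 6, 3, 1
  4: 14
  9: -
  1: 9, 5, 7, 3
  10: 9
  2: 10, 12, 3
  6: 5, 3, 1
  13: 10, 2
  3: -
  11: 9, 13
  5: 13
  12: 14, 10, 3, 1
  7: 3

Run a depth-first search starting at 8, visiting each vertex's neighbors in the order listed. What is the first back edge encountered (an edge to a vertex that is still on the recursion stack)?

DFS from 8 (visiting each vertex's neighbors in the order listed); mark gray on enter, black on exit:
8 gray
  14 gray
    5 gray
      13 gray
        10 gray
          9 gray
          9 black
        10 black
        2 gray
          2→10: 10 black — skip
          12 gray
            12→14: 14 is gray → back edge
First back edge: 12 → 14.

12->14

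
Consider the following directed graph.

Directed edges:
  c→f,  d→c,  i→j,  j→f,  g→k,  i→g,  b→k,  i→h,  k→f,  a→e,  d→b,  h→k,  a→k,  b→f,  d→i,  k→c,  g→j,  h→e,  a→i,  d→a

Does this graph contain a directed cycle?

No

DFS with white/gray/black marking, starting from c:
c gray
  f gray
  f black
c black
k gray
  k→c: c black — skip
  k→f: f black — skip
k black
b gray
  b→f: f black — skip
  b→k: k black — skip
b black
a gray
  i gray
    g gray
      g→k: k black — skip
      j gray
        j→f: f black — skip
      j black
    g black
    h gray
      h→k: k black — skip
      e gray
      e black
    h black
    i→j: j black — skip
  i black
  a→k: k black — skip
  a→e: e black — skip
a black
d gray
  d→a: a black — skip
  d→b: b black — skip
  d→c: c black — skip
  d→i: i black — skip
d black
Every edge goes to a white or black vertex — no back edge, so the graph is acyclic.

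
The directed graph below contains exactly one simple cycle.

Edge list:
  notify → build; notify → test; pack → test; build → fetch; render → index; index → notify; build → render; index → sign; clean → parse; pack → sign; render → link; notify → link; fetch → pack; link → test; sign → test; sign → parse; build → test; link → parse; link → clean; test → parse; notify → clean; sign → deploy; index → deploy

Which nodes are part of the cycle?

build, index, notify, render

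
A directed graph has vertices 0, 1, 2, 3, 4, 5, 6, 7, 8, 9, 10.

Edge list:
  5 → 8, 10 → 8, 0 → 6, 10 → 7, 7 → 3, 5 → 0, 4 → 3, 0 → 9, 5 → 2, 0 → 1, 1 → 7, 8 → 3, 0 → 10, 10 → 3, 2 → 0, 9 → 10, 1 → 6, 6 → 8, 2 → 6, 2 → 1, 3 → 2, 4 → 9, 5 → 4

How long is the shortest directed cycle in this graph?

4

For each vertex v, BFS finds the shortest path from v back to v.
The shortest such closed walk is 0 → 10 → 3 → 2 → 0, length 4.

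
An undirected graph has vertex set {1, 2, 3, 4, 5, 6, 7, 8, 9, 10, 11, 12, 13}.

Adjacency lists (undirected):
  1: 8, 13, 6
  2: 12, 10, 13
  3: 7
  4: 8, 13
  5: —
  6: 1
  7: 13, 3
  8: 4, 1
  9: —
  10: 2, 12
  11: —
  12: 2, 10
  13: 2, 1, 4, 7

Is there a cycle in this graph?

DFS, tracking each vertex's parent; an edge to a visited non-parent vertex closes a cycle.
Start from 13:
visit 13 (parent –)
  visit 2 (parent 13)
    visit 12 (parent 2)
      12–2: parent, skip
      visit 10 (parent 12)
        10–2: 2 visited and ≠ parent → cycle
Cycle: 2 – 12 – 10 – 2.

Yes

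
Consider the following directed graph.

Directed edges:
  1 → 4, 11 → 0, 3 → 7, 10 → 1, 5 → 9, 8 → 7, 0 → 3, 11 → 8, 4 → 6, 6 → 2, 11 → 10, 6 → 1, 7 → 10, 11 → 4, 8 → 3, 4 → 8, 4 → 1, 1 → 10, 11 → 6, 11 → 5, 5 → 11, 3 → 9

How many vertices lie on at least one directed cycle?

9

A vertex is on a directed cycle iff it belongs to a strongly connected component of size ≥ 2 (or has a self-loop).
The vertices on cycles are {1, 3, 4, 5, 6, 7, 8, 10, 11} — 9 in total.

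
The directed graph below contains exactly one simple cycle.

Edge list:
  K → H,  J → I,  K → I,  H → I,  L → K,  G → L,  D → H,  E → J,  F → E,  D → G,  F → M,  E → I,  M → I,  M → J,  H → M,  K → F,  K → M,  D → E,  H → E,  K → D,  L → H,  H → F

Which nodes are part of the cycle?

D, G, K, L

DFS with gray/black marking from G:
G gray
  L gray
    K gray
      D gray
        H gray
          M gray
            J gray
              I gray
              I black
            J black
            M→I: I black — skip
          M black
          E gray
            E→J: J black — skip
            E→I: I black — skip
          E black
          H→I: I black — skip
          F gray
            F→E: E black — skip
            F→M: M black — skip
          F black
        H black
        D→E: E black — skip
        D→G: G is gray → back edge
Back edge closes the cycle G → L → K → D → G; its vertices are {D, G, K, L}.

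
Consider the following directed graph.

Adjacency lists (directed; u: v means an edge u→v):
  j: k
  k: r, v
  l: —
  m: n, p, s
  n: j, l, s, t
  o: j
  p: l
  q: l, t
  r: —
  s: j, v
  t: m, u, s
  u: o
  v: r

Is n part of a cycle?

Yes

n is on a cycle iff n can reach itself via ≥1 edge.
n → t → m → n — yes.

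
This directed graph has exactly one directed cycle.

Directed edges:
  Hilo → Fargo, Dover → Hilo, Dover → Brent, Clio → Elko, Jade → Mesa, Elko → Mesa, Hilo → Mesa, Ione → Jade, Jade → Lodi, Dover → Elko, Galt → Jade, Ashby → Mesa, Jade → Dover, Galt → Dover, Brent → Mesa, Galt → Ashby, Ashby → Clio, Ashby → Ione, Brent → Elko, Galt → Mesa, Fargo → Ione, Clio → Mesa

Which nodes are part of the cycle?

DFS with gray/black marking from Jade:
Jade gray
  Dover gray
    Elko gray
      Mesa gray
      Mesa black
    Elko black
    Hilo gray
      Fargo gray
        Ione gray
          Ione→Jade: Jade is gray → back edge
Back edge closes the cycle Jade → Dover → Hilo → Fargo → Ione → Jade; its vertices are {Hilo, Ione, Jade, Dover, Fargo}.

Hilo, Ione, Jade, Dover, Fargo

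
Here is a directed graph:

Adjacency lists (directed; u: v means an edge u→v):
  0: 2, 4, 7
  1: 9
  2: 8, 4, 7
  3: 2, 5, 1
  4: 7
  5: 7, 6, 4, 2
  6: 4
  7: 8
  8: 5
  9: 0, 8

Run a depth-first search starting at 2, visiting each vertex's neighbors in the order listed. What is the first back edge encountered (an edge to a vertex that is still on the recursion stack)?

DFS from 2 (visiting each vertex's neighbors in the order listed); mark gray on enter, black on exit:
2 gray
  8 gray
    5 gray
      7 gray
        7→8: 8 is gray → back edge
First back edge: 7 → 8.

7→8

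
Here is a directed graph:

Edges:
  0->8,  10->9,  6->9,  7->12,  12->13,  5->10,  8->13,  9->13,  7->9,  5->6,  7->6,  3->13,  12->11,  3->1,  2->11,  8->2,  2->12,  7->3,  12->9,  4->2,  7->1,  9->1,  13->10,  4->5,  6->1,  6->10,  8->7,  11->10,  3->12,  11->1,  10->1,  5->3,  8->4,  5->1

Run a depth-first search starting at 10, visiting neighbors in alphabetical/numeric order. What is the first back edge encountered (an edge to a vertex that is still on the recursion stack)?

DFS from 10 (visiting neighbors in alphabetical/numeric order); mark gray on enter, black on exit:
10 gray
  1 gray
  1 black
  9 gray
    9→1: 1 black — skip
    13 gray
      13→10: 10 is gray → back edge
First back edge: 13 → 10.

13->10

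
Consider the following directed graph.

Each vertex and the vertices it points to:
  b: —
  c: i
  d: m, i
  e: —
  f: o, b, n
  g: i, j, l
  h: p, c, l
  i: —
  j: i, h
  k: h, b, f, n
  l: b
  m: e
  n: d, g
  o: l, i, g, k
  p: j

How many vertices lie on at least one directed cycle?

A vertex is on a directed cycle iff it belongs to a strongly connected component of size ≥ 2 (or has a self-loop).
The vertices on cycles are {f, h, j, k, o, p} — 6 in total.

6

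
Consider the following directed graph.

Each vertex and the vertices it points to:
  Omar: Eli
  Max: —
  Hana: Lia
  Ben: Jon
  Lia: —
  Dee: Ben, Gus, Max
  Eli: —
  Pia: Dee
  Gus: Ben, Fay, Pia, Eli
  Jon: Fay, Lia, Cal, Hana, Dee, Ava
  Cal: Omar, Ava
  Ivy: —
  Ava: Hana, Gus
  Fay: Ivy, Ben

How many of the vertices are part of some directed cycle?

A vertex is on a directed cycle iff it belongs to a strongly connected component of size ≥ 2 (or has a self-loop).
The vertices on cycles are {Ava, Ben, Cal, Dee, Fay, Gus, Jon, Pia} — 8 in total.

8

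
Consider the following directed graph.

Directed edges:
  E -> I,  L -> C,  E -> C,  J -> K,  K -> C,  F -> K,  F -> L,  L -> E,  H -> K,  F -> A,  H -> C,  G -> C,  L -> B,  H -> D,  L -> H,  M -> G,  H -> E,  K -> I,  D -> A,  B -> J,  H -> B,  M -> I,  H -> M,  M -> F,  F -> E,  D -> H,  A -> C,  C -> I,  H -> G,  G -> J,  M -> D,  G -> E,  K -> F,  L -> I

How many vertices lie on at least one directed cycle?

A vertex is on a directed cycle iff it belongs to a strongly connected component of size ≥ 2 (or has a self-loop).
The vertices on cycles are {B, D, F, G, H, J, K, L, M} — 9 in total.

9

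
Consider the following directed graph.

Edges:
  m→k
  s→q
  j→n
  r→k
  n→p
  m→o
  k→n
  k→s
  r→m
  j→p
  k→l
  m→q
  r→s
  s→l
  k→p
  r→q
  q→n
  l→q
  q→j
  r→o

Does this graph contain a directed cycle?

No

DFS with white/gray/black marking, starting from p:
p gray
p black
j gray
  j→p: p black — skip
  n gray
    n→p: p black — skip
  n black
j black
k gray
  s gray
    l gray
      q gray
        q→j: j black — skip
        q→n: n black — skip
      q black
    l black
    s→q: q black — skip
  s black
  k→n: n black — skip
  k→l: l black — skip
  k→p: p black — skip
k black
m gray
  o gray
  o black
  m→q: q black — skip
  m→k: k black — skip
m black
r gray
  r→o: o black — skip
  r→q: q black — skip
  r→m: m black — skip
  r→s: s black — skip
  r→k: k black — skip
r black
Every edge goes to a white or black vertex — no back edge, so the graph is acyclic.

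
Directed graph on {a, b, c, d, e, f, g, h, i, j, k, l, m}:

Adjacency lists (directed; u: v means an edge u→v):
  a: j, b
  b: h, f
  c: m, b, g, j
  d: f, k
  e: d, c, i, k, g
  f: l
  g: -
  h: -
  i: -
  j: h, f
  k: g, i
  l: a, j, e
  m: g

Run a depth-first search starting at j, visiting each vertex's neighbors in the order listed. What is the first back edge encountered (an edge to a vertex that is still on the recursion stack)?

a->j

DFS from j (visiting each vertex's neighbors in the order listed); mark gray on enter, black on exit:
j gray
  h gray
  h black
  f gray
    l gray
      a gray
        a→j: j is gray → back edge
First back edge: a → j.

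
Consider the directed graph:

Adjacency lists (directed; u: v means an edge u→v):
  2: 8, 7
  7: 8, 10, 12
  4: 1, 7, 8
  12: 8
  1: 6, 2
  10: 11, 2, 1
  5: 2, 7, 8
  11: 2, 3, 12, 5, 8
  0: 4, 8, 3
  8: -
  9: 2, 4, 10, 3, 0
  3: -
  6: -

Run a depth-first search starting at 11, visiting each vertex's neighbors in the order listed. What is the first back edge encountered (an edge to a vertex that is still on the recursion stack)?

10→11

DFS from 11 (visiting each vertex's neighbors in the order listed); mark gray on enter, black on exit:
11 gray
  2 gray
    8 gray
    8 black
    7 gray
      7→8: 8 black — skip
      10 gray
        10→11: 11 is gray → back edge
First back edge: 10 → 11.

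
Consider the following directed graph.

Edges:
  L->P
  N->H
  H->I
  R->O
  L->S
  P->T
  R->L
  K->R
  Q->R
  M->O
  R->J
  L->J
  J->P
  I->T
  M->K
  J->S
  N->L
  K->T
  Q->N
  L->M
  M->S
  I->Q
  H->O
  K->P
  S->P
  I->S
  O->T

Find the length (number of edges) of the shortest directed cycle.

4

For each vertex v, BFS finds the shortest path from v back to v.
The shortest such closed walk is Q → N → H → I → Q, length 4.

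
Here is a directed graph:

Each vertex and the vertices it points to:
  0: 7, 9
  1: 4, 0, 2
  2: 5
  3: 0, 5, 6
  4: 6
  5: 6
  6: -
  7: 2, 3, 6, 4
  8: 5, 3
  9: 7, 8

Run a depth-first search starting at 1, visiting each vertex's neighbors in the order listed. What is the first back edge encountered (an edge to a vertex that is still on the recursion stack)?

3→0

DFS from 1 (visiting each vertex's neighbors in the order listed); mark gray on enter, black on exit:
1 gray
  4 gray
    6 gray
    6 black
  4 black
  0 gray
    7 gray
      2 gray
        5 gray
          5→6: 6 black — skip
        5 black
      2 black
      3 gray
        3→0: 0 is gray → back edge
First back edge: 3 → 0.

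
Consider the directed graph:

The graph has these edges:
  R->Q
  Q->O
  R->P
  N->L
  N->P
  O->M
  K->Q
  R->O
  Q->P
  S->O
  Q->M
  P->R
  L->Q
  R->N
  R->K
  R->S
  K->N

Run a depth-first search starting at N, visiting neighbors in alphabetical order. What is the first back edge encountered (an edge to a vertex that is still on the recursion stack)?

DFS from N (visiting neighbors in alphabetical order); mark gray on enter, black on exit:
N gray
  L gray
    Q gray
      M gray
      M black
      O gray
        O→M: M black — skip
      O black
      P gray
        R gray
          K gray
            K→N: N is gray → back edge
First back edge: K → N.

K->N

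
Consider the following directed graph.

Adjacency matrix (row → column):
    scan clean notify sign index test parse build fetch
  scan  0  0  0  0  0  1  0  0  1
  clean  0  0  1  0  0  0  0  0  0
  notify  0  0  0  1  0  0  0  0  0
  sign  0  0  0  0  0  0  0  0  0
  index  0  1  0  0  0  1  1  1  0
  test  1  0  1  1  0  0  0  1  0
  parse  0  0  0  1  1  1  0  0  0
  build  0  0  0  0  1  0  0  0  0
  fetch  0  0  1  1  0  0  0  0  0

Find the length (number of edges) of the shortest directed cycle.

2

For each vertex v, BFS finds the shortest path from v back to v.
The shortest such closed walk is parse → index → parse, length 2.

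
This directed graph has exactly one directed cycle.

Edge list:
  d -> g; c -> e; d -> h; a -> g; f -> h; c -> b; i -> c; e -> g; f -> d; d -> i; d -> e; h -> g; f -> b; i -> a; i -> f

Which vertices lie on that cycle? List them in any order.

DFS with gray/black marking from d:
d gray
  h gray
    g gray
    g black
  h black
  i gray
    a gray
      a→g: g black — skip
    a black
    c gray
      e gray
        e→g: g black — skip
      e black
      b gray
      b black
    c black
    f gray
      f→b: b black — skip
      f→h: h black — skip
      f→d: d is gray → back edge
Back edge closes the cycle d → i → f → d; its vertices are {d, f, i}.

d, f, i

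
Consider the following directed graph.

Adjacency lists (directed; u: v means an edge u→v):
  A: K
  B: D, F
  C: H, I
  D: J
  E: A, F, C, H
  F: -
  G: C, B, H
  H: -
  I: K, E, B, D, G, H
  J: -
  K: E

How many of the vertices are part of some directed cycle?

A vertex is on a directed cycle iff it belongs to a strongly connected component of size ≥ 2 (or has a self-loop).
The vertices on cycles are {A, C, E, G, I, K} — 6 in total.

6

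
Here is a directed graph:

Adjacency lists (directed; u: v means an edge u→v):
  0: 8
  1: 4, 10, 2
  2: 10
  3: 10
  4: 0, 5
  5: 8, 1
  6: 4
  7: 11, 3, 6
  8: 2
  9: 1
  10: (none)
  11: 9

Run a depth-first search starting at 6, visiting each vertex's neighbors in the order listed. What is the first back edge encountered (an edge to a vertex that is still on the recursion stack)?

1→4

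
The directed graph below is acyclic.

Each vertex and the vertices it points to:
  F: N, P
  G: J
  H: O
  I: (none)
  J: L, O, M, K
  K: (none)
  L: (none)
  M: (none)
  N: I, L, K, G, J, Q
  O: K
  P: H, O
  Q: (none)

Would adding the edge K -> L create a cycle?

Adding K→L creates a cycle iff L can already reach K.
Explore from L: no path reaches K. The graph stays acyclic.

No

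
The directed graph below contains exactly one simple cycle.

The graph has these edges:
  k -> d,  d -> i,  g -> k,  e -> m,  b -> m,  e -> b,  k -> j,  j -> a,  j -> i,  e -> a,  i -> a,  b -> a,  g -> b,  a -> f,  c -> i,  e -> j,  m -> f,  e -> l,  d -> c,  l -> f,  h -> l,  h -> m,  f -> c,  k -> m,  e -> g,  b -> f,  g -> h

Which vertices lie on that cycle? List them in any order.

a, c, f, i

DFS with gray/black marking from c:
c gray
  i gray
    a gray
      f gray
        f→c: c is gray → back edge
Back edge closes the cycle c → i → a → f → c; its vertices are {a, c, f, i}.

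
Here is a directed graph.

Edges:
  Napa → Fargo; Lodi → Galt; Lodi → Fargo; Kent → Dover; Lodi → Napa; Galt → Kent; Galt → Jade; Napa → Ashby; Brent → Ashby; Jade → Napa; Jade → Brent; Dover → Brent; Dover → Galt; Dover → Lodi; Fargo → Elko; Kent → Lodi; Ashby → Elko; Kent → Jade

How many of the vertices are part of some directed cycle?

A vertex is on a directed cycle iff it belongs to a strongly connected component of size ≥ 2 (or has a self-loop).
The vertices on cycles are {Galt, Kent, Lodi, Dover} — 4 in total.

4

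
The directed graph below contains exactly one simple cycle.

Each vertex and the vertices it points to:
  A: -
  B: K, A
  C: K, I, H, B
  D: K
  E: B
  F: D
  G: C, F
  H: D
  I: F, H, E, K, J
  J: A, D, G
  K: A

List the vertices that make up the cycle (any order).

DFS with gray/black marking from I:
I gray
  F gray
    D gray
      K gray
        A gray
        A black
      K black
    D black
  F black
  H gray
    H→D: D black — skip
  H black
  E gray
    B gray
      B→K: K black — skip
      B→A: A black — skip
    B black
  E black
  I→K: K black — skip
  J gray
    J→A: A black — skip
    J→D: D black — skip
    G gray
      C gray
        C→K: K black — skip
        C→I: I is gray → back edge
Back edge closes the cycle I → J → G → C → I; its vertices are {C, G, I, J}.

C, G, I, J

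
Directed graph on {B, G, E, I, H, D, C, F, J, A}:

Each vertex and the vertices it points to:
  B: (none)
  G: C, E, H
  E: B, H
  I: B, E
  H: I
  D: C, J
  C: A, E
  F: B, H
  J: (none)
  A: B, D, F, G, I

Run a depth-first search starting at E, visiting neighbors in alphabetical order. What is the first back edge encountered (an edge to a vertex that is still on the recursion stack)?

I→E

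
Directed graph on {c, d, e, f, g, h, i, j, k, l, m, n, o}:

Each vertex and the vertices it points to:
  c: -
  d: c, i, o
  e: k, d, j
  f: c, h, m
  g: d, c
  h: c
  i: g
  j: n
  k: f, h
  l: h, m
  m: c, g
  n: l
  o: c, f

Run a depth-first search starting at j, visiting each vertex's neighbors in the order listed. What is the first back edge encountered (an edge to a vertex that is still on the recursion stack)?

i→g

DFS from j (visiting each vertex's neighbors in the order listed); mark gray on enter, black on exit:
j gray
  n gray
    l gray
      h gray
        c gray
        c black
      h black
      m gray
        m→c: c black — skip
        g gray
          d gray
            d→c: c black — skip
            i gray
              i→g: g is gray → back edge
First back edge: i → g.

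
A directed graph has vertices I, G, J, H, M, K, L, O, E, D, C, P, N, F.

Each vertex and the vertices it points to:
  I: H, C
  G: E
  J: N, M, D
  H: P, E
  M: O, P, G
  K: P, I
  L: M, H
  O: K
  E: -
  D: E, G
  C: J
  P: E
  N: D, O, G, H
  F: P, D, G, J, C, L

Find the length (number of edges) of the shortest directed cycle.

For each vertex v, BFS finds the shortest path from v back to v.
The shortest such closed walk is C → J → N → O → K → I → C, length 6.

6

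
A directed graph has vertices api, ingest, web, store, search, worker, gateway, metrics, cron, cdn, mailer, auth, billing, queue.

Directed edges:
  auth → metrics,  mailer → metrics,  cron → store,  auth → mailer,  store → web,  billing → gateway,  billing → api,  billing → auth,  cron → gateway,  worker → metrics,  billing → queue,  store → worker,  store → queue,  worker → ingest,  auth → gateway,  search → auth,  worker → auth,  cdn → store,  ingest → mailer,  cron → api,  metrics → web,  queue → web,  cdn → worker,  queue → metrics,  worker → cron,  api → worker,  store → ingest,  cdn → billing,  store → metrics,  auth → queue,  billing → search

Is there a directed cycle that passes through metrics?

metrics lies on a cycle iff there is a path from metrics back to itself.
Exploring from metrics, it never reaches itself; equivalently, its strongly connected component is a singleton.

No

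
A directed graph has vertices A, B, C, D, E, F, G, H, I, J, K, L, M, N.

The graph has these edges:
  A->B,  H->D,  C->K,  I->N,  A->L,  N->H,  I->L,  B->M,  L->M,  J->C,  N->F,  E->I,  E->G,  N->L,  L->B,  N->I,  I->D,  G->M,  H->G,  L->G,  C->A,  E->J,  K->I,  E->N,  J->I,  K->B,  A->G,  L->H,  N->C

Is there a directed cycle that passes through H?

H lies on a cycle iff there is a path from H back to itself.
Exploring from H, it never reaches itself; equivalently, its strongly connected component is a singleton.

No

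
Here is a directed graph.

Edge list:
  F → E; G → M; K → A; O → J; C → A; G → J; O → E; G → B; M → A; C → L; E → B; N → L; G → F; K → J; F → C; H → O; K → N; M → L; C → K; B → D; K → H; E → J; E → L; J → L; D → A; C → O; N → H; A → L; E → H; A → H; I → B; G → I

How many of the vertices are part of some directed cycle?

6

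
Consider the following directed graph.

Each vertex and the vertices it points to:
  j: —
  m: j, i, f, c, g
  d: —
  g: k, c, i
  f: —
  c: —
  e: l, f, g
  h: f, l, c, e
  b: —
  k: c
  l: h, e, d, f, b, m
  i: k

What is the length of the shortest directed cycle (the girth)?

2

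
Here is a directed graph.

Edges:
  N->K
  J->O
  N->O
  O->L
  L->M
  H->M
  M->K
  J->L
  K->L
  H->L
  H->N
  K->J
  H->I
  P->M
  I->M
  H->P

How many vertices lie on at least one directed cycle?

A vertex is on a directed cycle iff it belongs to a strongly connected component of size ≥ 2 (or has a self-loop).
The vertices on cycles are {J, K, L, M, O} — 5 in total.

5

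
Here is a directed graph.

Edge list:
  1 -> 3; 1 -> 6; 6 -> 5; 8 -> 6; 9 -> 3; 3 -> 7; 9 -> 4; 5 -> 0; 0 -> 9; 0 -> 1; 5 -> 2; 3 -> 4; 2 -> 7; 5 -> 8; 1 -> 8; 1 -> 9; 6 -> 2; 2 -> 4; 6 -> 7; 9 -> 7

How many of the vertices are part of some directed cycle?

A vertex is on a directed cycle iff it belongs to a strongly connected component of size ≥ 2 (or has a self-loop).
The vertices on cycles are {0, 1, 5, 6, 8} — 5 in total.

5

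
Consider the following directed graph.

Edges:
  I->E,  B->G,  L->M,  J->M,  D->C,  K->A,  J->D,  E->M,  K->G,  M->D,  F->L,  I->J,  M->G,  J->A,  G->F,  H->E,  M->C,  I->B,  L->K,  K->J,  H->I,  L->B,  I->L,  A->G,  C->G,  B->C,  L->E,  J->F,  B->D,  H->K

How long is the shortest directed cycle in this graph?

For each vertex v, BFS finds the shortest path from v back to v.
The shortest such closed walk is K → G → F → L → K, length 4.

4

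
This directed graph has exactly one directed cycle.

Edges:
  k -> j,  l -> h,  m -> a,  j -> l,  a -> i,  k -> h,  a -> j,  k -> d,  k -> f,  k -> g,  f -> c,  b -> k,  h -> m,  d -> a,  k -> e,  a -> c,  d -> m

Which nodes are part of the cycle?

DFS with gray/black marking from m:
m gray
  a gray
    i gray
    i black
    j gray
      l gray
        h gray
          h→m: m is gray → back edge
Back edge closes the cycle m → a → j → l → h → m; its vertices are {a, h, j, l, m}.

a, h, j, l, m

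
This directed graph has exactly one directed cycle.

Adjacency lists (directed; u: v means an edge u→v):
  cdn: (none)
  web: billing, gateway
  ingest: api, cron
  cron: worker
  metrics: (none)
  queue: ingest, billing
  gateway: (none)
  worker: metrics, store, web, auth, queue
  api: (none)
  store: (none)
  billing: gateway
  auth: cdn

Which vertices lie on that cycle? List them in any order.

cron, queue, ingest, worker

DFS with gray/black marking from worker:
worker gray
  metrics gray
  metrics black
  store gray
  store black
  web gray
    billing gray
      gateway gray
      gateway black
    billing black
    web→gateway: gateway black — skip
  web black
  auth gray
    cdn gray
    cdn black
  auth black
  queue gray
    ingest gray
      api gray
      api black
      cron gray
        cron→worker: worker is gray → back edge
Back edge closes the cycle worker → queue → ingest → cron → worker; its vertices are {cron, queue, ingest, worker}.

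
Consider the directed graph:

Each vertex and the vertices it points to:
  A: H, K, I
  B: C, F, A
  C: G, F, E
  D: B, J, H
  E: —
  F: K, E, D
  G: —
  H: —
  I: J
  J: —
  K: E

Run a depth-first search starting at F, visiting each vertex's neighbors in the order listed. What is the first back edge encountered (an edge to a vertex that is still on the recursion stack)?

C→F

DFS from F (visiting each vertex's neighbors in the order listed); mark gray on enter, black on exit:
F gray
  K gray
    E gray
    E black
  K black
  F→E: E black — skip
  D gray
    B gray
      C gray
        G gray
        G black
        C→F: F is gray → back edge
First back edge: C → F.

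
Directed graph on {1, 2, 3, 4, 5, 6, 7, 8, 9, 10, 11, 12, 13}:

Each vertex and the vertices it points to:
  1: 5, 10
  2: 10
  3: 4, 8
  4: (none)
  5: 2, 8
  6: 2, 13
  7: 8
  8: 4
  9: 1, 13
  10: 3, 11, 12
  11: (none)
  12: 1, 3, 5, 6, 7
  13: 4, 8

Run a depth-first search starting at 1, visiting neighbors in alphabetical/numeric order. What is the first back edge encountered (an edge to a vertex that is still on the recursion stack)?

12→1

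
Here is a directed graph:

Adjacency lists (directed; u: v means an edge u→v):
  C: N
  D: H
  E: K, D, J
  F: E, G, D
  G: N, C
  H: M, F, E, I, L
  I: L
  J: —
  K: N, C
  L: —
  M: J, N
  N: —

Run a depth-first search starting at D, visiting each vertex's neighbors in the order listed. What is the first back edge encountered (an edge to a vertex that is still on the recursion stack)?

DFS from D (visiting each vertex's neighbors in the order listed); mark gray on enter, black on exit:
D gray
  H gray
    M gray
      J gray
      J black
      N gray
      N black
    M black
    F gray
      E gray
        K gray
          K→N: N black — skip
          C gray
            C→N: N black — skip
          C black
        K black
        E→D: D is gray → back edge
First back edge: E → D.

E→D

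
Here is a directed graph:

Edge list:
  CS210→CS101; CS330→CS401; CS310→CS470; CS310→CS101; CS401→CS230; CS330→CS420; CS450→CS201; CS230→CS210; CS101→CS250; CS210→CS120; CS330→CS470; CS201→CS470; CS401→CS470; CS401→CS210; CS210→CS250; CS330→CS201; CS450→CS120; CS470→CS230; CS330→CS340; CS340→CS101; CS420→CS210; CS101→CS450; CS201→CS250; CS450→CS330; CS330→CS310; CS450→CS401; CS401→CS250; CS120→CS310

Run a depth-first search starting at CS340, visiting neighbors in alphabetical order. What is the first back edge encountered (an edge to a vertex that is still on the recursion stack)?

CS310->CS101

DFS from CS340 (visiting neighbors in alphabetical order); mark gray on enter, black on exit:
CS340 gray
  CS101 gray
    CS250 gray
    CS250 black
    CS450 gray
      CS120 gray
        CS310 gray
          CS310→CS101: CS101 is gray → back edge
First back edge: CS310 → CS101.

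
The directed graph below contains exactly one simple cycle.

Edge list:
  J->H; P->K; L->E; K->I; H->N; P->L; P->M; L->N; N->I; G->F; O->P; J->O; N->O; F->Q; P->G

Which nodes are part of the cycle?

DFS with gray/black marking from O:
O gray
  P gray
    G gray
      F gray
        Q gray
        Q black
      F black
    G black
    L gray
      E gray
      E black
      N gray
        I gray
        I black
        N→O: O is gray → back edge
Back edge closes the cycle O → P → L → N → O; its vertices are {L, N, O, P}.

L, N, O, P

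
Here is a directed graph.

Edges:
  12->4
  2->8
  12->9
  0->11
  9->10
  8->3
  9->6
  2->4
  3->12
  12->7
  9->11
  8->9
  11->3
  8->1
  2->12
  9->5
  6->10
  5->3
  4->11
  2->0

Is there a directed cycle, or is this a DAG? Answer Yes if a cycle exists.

DFS with white/gray/black marking, starting from 11:
11 gray
  3 gray
    12 gray
      7 gray
      7 black
      9 gray
        6 gray
          10 gray
          10 black
        6 black
        5 gray
          5→3: 3 is gray → back edge
Back edge found, so a cycle exists: 3 → 12 → 9 → 5 → 3.

Yes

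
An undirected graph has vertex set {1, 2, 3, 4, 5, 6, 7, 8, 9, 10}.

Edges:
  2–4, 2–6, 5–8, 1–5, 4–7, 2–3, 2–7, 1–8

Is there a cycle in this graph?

Yes

DFS, tracking each vertex's parent; an edge to a visited non-parent vertex closes a cycle.
Start from 9:
visit 9 (parent –)
visit 1 (parent –)
  visit 5 (parent 1)
    visit 8 (parent 5)
      8–5: parent, skip
      8–1: 1 visited and ≠ parent → cycle
Cycle: 1 – 5 – 8 – 1.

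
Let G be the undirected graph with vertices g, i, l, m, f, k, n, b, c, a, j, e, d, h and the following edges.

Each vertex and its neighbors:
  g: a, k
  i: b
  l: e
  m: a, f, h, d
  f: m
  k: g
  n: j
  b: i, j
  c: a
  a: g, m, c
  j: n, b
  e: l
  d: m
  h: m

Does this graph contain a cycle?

DFS, tracking each vertex's parent; an edge to a visited non-parent vertex closes a cycle.
Start from m:
visit m (parent –)
  visit a (parent m)
    visit g (parent a)
      g–a: parent, skip
      visit k (parent g)
        k–g: parent, skip
    a–m: parent, skip
    visit c (parent a)
      c–a: parent, skip
  visit f (parent m)
    f–m: parent, skip
  visit h (parent m)
    h–m: parent, skip
  visit d (parent m)
    d–m: parent, skip
visit i (parent –)
  visit b (parent i)
    b–i: parent, skip
    visit j (parent b)
      visit n (parent j)
        n–j: parent, skip
      j–b: parent, skip
visit l (parent –)
  visit e (parent l)
    e–l: parent, skip
No non-parent visited neighbor found — the graph is a forest.

No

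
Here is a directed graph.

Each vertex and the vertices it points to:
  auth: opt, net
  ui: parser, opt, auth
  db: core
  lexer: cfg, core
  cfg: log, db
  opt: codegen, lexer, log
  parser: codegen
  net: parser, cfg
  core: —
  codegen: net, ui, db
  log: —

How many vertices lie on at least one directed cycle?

A vertex is on a directed cycle iff it belongs to a strongly connected component of size ≥ 2 (or has a self-loop).
The vertices on cycles are {ui, net, opt, auth, parser, codegen} — 6 in total.

6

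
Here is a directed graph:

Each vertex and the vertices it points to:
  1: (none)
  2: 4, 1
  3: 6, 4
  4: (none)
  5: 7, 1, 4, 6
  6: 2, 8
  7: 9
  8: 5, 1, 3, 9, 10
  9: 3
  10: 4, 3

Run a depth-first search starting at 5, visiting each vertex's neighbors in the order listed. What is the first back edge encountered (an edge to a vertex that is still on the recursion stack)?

8→5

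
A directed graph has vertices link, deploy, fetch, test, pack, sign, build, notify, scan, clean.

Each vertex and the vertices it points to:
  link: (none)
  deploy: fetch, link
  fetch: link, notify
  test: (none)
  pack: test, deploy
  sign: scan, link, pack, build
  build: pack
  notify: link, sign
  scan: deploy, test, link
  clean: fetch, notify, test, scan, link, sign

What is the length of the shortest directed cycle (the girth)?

For each vertex v, BFS finds the shortest path from v back to v.
The shortest such closed walk is sign → scan → deploy → fetch → notify → sign, length 5.

5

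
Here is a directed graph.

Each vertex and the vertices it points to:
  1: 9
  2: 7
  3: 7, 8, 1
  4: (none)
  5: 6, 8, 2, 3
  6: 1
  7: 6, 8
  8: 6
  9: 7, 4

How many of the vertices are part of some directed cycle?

5

A vertex is on a directed cycle iff it belongs to a strongly connected component of size ≥ 2 (or has a self-loop).
The vertices on cycles are {1, 6, 7, 8, 9} — 5 in total.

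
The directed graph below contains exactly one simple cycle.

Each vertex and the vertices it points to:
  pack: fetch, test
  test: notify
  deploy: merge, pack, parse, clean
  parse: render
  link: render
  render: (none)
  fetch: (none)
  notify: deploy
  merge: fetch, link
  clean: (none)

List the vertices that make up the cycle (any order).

pack, test, deploy, notify

DFS with gray/black marking from test:
test gray
  notify gray
    deploy gray
      merge gray
        fetch gray
        fetch black
        link gray
          render gray
          render black
        link black
      merge black
      pack gray
        pack→fetch: fetch black — skip
        pack→test: test is gray → back edge
Back edge closes the cycle test → notify → deploy → pack → test; its vertices are {pack, test, deploy, notify}.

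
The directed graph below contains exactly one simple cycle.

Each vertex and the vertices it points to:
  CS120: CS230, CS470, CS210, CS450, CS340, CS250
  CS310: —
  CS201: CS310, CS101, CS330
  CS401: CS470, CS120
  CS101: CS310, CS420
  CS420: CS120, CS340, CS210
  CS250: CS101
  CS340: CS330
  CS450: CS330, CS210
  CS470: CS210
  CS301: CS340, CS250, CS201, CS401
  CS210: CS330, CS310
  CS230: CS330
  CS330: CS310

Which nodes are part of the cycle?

CS101, CS120, CS250, CS420

DFS with gray/black marking from CS120:
CS120 gray
  CS230 gray
    CS330 gray
      CS310 gray
      CS310 black
    CS330 black
  CS230 black
  CS470 gray
    CS210 gray
      CS210→CS330: CS330 black — skip
      CS210→CS310: CS310 black — skip
    CS210 black
  CS470 black
  CS120→CS210: CS210 black — skip
  CS450 gray
    CS450→CS330: CS330 black — skip
    CS450→CS210: CS210 black — skip
  CS450 black
  CS340 gray
    CS340→CS330: CS330 black — skip
  CS340 black
  CS250 gray
    CS101 gray
      CS101→CS310: CS310 black — skip
      CS420 gray
        CS420→CS120: CS120 is gray → back edge
Back edge closes the cycle CS120 → CS250 → CS101 → CS420 → CS120; its vertices are {CS101, CS120, CS250, CS420}.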